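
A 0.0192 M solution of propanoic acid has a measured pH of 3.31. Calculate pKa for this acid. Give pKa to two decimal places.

[H+] = 10^(-3.31) = 4.90 × 10^-4 M
At equilibrium [HA] = 0.0192 − 4.90 × 10^-4 = 1.87 × 10^-2 M
Ka = [H+][A-]/[HA] = (4.90 × 10^-4)² / 1.87 × 10^-2 = 1.28 × 10^-5
pKa = -log(1.28 × 10^-5) = 4.89

pKa = 4.89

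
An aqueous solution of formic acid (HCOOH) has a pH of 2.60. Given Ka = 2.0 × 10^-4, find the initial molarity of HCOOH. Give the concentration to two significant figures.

C₀ = 3.4 × 10^-2 M

[H+] = 10^(-2.60) = 2.51 × 10^-3 M = x
Ka = x²/(C₀ − x) ⇒ C₀ = x + x²/Ka
C₀ = 2.51 × 10^-3 + (2.51 × 10^-3)²/(2.0 × 10^-4) = 3.40 × 10^-2 M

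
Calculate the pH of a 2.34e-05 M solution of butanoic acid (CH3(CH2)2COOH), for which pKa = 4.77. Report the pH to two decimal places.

pH = 4.88

CH3(CH2)2COOH ⇌ CH3(CH2)2COO- + H+
Ka = 10^(−4.77) = 1.70 × 10^-5
Let x = [H+] at equilibrium. Ka = x²/(2.34e-05 − x).
The 5% rule fails; solving x² + Ka·x − Ka·C₀ = 0 exactly:
x = [−1.7e-05 + √(1.7e-05² + 1.59e-09)]/2 = 1.32 × 10^-5 M
pH = −log(1.32 × 10^-5) = 4.88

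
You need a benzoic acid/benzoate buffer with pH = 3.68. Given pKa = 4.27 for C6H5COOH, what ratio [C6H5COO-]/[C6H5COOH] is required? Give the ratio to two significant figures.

pH = pKa + log(r) ⇒ log(r) = 3.68 − 4.27 = -0.59
r = [C6H5COO-]/[C6H5COOH] = 10^(-0.59) = 0.257

ratio = 0.26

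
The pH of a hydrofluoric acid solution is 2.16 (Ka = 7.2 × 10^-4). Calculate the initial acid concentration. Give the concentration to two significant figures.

[H+] = 10^(-2.16) = 6.92 × 10^-3 M = x
Ka = x²/(C₀ − x) ⇒ C₀ = x + x²/Ka
C₀ = 6.92 × 10^-3 + (6.92 × 10^-3)²/(7.2 × 10^-4) = 7.34 × 10^-2 M

C₀ = 7.3 × 10^-2 M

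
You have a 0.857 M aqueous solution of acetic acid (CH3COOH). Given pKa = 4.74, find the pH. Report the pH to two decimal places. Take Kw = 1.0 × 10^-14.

CH3COOH ⇌ CH3COO- + H+
Ka = 10^(−4.74) = 1.82 × 10^-5
Let x = [H+] at equilibrium. Ka = x²/(0.857 − x).
Since Ka ≪ C₀, x ≈ √(Ka·C₀) = 3.95 × 10^-3 M.
Check: 0.46% ionized — well under 5%, approximation valid.
pH = −log[H+] = −log(3.95 × 10^-3) = 2.40

pH = 2.40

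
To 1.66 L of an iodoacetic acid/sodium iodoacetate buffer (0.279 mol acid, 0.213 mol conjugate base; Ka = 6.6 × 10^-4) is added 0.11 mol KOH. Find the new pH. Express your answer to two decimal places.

OH- converts ICH2COOH to ICH2COO-: ICH2COOH → 0.169 mol, ICH2COO- → 0.323 mol.
pKa = −log(6.6 × 10^-4) = 3.180
Henderson–Hasselbalch with mole ratio 0.323/0.169: pH = 3.180 + (+0.281)

pH = 3.46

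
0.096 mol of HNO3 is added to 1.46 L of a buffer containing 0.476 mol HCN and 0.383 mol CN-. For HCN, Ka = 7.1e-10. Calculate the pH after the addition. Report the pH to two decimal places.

Added H+ converts CN- to HCN: HCN → 0.572 mol, CN- → 0.287 mol.
pKa = −log(7.1 × 10^-10) = 9.149
pH = pKa + log([A⁻]/[HA]) = 9.149 + log(0.287/0.572) = 9.149 -0.300

pH = 8.85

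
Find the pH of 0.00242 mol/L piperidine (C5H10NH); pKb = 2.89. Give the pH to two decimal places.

pH = 11.09

C5H10NH + H2O ⇌ C5H10NH2+ + OH-
Kb = 10^(−2.89) = 1.29 × 10^-3
Kb = x²/(0.00242 − x) = 1.29 × 10^-3
x is not negligible relative to C₀; solve x² + 0.00129·x − 3.12e-06 = 0.
x = [−0.00129 + √(0.00129² + 1.25e-05)]/2 = 1.24 × 10^-3 M
pOH = 2.91, so pH = 14.00 − pOH = 11.09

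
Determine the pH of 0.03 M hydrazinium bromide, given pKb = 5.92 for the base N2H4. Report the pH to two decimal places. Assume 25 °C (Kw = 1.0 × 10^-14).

pH = 4.80

N2H5+ is the conjugate acid of the weak base N2H4.
Kb = 10^(−5.92) = 1.20 × 10^-6
Ka = Kw/Kb = 1.0×10^-14 / 1.20 × 10^-6 = 8.33 × 10^-9
From the ICE table, Ka = [H+]²/(0.03 − [H+]) = 8.33 × 10^-9.
Assume [H+] ≪ 0.03: [H+] ≈ √(8.33 × 10^-9 × 0.03) = 1.58 × 10^-5 M
([H+]/C₀ = 0.053% < 5%, so the approximation holds.)
pH = −log[H+] = −log(1.58 × 10^-5) = 4.80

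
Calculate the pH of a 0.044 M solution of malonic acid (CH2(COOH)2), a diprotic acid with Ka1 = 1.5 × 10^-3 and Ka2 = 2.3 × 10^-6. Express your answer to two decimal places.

Ka1 ≫ Ka2, so treat the first dissociation as the only significant source of H+.
Ka1 = x²/(0.044 − x) = 1.5 × 10^-3
Solving the quadratic: x = (−Ka1 + √(Ka1² + 4·Ka1·C₀))/2 = 7.41 × 10^-3 M
pH = −log(7.41 × 10^-3) = 2.13

pH = 2.13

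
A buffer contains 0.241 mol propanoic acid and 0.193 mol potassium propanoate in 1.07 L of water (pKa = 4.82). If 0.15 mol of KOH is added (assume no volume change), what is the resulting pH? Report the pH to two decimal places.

pH = 5.40

After neutralization: n(CH3CH2COOH) = 0.091 mol, n(CH3CH2COO-) = 0.343 mol.
Henderson–Hasselbalch with mole ratio 0.343/0.091: pH = 4.82 + (+0.576)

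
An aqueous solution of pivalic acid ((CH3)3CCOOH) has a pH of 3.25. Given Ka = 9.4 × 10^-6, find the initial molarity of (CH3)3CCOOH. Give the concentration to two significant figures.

[H+] = 10^(-3.25) = 5.62 × 10^-4 M = x
Ka = x²/(C₀ − x) ⇒ C₀ = x + x²/Ka
C₀ = 5.62 × 10^-4 + (5.62 × 10^-4)²/(9.4 × 10^-6) = 3.42 × 10^-2 M

C₀ = 3.4 × 10^-2 M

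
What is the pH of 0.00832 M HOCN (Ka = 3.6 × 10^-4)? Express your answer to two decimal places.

HOCN ⇌ OCN- + H+
Ka = x²/(0.00832 − x) = 3.6 × 10^-4
The 5% rule fails; solving x² + Ka·x − Ka·C₀ = 0 exactly:
x = (−Ka + √(Ka² + 4·Ka·C₀))/2 = 1.56 × 10^-3 M
pH = −log[H+] = −log(1.56 × 10^-3) = 2.81

pH = 2.81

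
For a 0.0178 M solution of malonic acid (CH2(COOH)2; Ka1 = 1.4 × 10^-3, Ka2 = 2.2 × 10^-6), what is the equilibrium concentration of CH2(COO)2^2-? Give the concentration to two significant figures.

First ionization gives [H+] ≈ [CH2(COOH)COO-] = 4.34 × 10^-3 M.
Second step: Ka2 = [H+][CH2(COO)2^2-]/[CH2(COOH)COO-] ≈ [CH2(COO)2^2-] (since [H+] ≈ [CH2(COOH)COO-]).
So [CH2(COO)2^2-] ≈ Ka2.

2.2 × 10^-6 M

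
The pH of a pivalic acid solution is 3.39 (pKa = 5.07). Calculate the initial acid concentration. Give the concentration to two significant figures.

C₀ = 2.0 × 10^-2 M

[H+] = 10^(-3.39) = 4.07 × 10^-4 M = x
Ka = 10^(−5.07) = 8.51 × 10^-6
Ka = x²/(C₀ − x) ⇒ C₀ = x + x²/Ka
C₀ = 4.07 × 10^-4 + (4.07 × 10^-4)²/(8.51 × 10^-6) = 1.99 × 10^-2 M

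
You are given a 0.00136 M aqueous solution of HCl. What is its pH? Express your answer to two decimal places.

pH = 2.87

HCl is a strong acid and dissociates completely, so [H+] = 0.00136 M.
pH = -log(0.00136) = 2.87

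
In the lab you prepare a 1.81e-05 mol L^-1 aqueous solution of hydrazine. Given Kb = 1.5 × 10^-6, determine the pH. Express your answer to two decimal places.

N2H4 + H2O ⇌ N2H5+ + OH-
Kb = [OH-]²/(1.81e-05 − [OH-]) = 1.5 × 10^-6
Here C₀/Kb ≈ 12.1, so the small-[OH-] approximation fails. Use the quadratic:
[OH-] = [−1.5e-06 + √(1.5e-06² + 1.09e-10)]/2 = 4.51 × 10^-6 M
pOH = −log(4.51 × 10^-6) = 5.35; pH = 14.00 − 5.35 = 8.65

pH = 8.65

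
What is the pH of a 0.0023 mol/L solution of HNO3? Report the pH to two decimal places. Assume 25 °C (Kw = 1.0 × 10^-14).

HNO3 is a strong acid and dissociates completely, so [H+] = 0.0023 M.
pH = -log(0.0023) = 2.64

pH = 2.64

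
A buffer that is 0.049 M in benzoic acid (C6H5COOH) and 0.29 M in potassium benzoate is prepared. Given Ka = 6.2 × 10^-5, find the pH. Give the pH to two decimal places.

pH = 4.98

pKa = −log(6.2 × 10^-5) = 4.208
pH = pKa + log([A⁻]/[HA]) = 4.208 + log(0.29/0.049)
pH = 4.208 + (+0.772) = 4.98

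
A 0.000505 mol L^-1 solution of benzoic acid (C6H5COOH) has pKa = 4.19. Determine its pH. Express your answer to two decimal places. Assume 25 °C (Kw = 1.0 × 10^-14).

C6H5COOH ⇌ C6H5COO- + H+
Ka = 10^(−4.19) = 6.46 × 10^-5
Let x = [H+] at equilibrium. Ka = x²/(0.000505 − x).
Here C₀/Ka ≈ 7.82, so the small-x approximation fails. Use the quadratic:
x = (−Ka + √(Ka² + 4·Ka·C₀))/2 = 1.51 × 10^-4 M
pH = −log[H+] = −log(1.51 × 10^-4) = 3.82

pH = 3.82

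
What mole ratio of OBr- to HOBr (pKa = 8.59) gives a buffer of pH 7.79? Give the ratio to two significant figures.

ratio = 0.16

pH = pKa + log(r) ⇒ log(r) = 7.79 − 8.59 = -0.80
r = [OBr-]/[HOBr] = 10^(-0.80) = 0.158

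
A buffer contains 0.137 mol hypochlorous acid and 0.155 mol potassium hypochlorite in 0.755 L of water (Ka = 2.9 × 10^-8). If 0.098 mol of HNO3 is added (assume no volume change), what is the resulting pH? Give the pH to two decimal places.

Added H+ converts OCl- to HOCl: HOCl → 0.235 mol, OCl- → 0.057 mol.
pKa = −log(2.9 × 10^-8) = 7.538
pH = pKa + log(n_OCl-/n_HOCl) = 7.538 + log(0.057/0.235) = 7.538 + (-0.615)

pH = 6.92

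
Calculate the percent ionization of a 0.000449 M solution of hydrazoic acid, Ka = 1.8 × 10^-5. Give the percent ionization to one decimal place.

18.1%

HN3 ⇌ N3- + H+; let x = [H+] at equilibrium.
Solve x² + 1.8e-05x − 8.08e-09 = 0 → x = 8.13 × 10^-5 M
Fraction ionized = 8.13 × 10^-5 / 0.000449 = 0.1811 → 18.1%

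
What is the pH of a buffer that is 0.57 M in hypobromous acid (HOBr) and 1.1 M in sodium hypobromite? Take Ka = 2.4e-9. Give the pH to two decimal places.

pH = 8.91

pKa = −log(2.4 × 10^-9) = 8.620
Henderson–Hasselbalch: pH = pKa + log([OBr-]/[HOBr]) = 8.620 + log(1.1/0.57)
pH = 8.620 + (+0.286) = 8.91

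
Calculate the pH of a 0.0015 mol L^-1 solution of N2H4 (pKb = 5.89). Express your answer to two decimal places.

pH = 9.64

N2H4 + H2O ⇌ N2H5+ + OH-
Kb = 10^(−5.89) = 1.29 × 10^-6
Let x = [OH-] at equilibrium. Kb = x²/(0.0015 − x).
Since Kb ≪ C₀, x ≈ √(Kb·C₀) = 4.40 × 10^-5 M.
Check: 2.9% ionized — well under 5%, approximation valid.
pOH = −log(4.40 × 10^-5) = 4.36; pH = 14.00 − 4.36 = 9.64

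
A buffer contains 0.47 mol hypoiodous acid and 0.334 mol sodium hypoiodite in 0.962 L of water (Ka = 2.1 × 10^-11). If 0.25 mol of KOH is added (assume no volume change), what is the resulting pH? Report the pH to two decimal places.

After neutralization: n(HOI) = 0.22 mol, n(OI-) = 0.584 mol.
pKa = −log(2.1 × 10^-11) = 10.678
Henderson–Hasselbalch with mole ratio 0.584/0.22: pH = 10.678 + (+0.424)

pH = 11.10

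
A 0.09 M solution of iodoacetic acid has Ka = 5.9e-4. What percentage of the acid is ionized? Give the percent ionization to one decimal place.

7.8%

ICH2COOH ⇌ ICH2COO- + H+; let x = [H+] at equilibrium.
Solve x² + 0.00059x − 5.31e-05 = 0 → x = 7.00 × 10^-3 M
Fraction ionized = 7.00 × 10^-3 / 0.09 = 0.0778 → 7.8%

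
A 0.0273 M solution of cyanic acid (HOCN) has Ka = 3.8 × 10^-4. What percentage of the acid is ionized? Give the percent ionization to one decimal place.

HOCN ⇌ OCN- + H+; let x = [H+] at equilibrium.
Ka = x²/(C₀ − x); solving the quadratic gives x = 3.04 × 10^-3 M.
% ionization = x/C₀ × 100% = 3.04 × 10^-3/0.0273 × 100% = 11.1%

11.1%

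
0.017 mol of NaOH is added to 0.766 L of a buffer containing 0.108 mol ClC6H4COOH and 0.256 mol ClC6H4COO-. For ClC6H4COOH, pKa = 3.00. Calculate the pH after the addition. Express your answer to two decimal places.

After neutralization: n(ClC6H4COOH) = 0.091 mol, n(ClC6H4COO-) = 0.273 mol.
Henderson–Hasselbalch with mole ratio 0.273/0.091: pH = 3.00 + (+0.477)

pH = 3.48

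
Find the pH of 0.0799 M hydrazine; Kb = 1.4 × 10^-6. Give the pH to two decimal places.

N2H4 + H2O ⇌ N2H5+ + OH-
Kb = [OH-]²/(0.0799 − [OH-]) = 1.4 × 10^-6
Since Kb ≪ C₀, [OH-] ≈ √(Kb·C₀) = 3.34 × 10^-4 M.
Check: 0.42% ionized — well under 5%, approximation valid.
pOH = −log(3.34 × 10^-4) = 3.48; pH = 14.00 − 3.48 = 10.52

pH = 10.52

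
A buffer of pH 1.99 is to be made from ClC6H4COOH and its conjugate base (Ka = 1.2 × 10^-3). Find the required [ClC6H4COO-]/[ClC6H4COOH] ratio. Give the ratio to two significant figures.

pKa = -log(1.2 × 10^-3) = 2.921
pH = pKa + log(r) ⇒ log(r) = 1.99 − 2.921 = -0.931
r = [ClC6H4COO-]/[ClC6H4COOH] = 10^(-0.931) = 0.117

ratio = 0.12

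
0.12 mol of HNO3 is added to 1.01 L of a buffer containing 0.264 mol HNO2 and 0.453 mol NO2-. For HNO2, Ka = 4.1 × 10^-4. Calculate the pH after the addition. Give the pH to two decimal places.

pH = 3.33

After neutralization: n(HNO2) = 0.384 mol, n(NO2-) = 0.333 mol.
pKa = −log(4.1 × 10^-4) = 3.387
pH = pKa + log([A⁻]/[HA]) = 3.387 + log(0.333/0.384) = 3.387 -0.062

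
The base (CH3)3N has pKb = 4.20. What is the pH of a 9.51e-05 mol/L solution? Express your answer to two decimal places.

pH = 9.72

(CH3)3N + H2O ⇌ (CH3)3NH+ + OH-
Kb = 10^(−4.20) = 6.31 × 10^-5
From the ICE table, Kb = [OH-]²/(9.51e-05 − [OH-]) = 6.31 × 10^-5.
The 5% rule fails; solving [OH-]² + Kb·[OH-] − Kb·C₀ = 0 exactly:
[OH-] = (−Kb + √(Kb² + 4·Kb·C₀))/2 = 5.21 × 10^-5 M
pOH = −log(5.21 × 10^-5) = 4.28; pH = 14.00 − 4.28 = 9.72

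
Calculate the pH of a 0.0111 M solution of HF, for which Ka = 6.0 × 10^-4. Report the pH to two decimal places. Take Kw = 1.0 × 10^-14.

pH = 2.64

HF ⇌ F- + H+
Let x = [H+] at equilibrium. Ka = x²/(0.0111 − x).
The 5% rule fails; solving x² + Ka·x − Ka·C₀ = 0 exactly:
x = (−Ka + √(Ka² + 4·Ka·C₀))/2 = 2.30 × 10^-3 M
pH = −log(2.30 × 10^-3) = 2.64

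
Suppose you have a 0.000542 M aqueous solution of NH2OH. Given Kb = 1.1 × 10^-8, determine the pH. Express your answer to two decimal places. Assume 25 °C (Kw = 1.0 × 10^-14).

NH2OH + H2O ⇌ NH3OH+ + OH-
Let x = [OH-] at equilibrium. Kb = x²/(0.000542 − x).
Since Kb ≪ C₀, x ≈ √(Kb·C₀) = 2.44 × 10^-6 M.
Check: 0.45% ionized — well under 5%, approximation valid.
pOH = 5.61, so pH = 14.00 − pOH = 8.39

pH = 8.39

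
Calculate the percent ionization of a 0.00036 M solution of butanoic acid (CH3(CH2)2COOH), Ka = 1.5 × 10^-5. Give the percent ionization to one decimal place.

18.4%

CH3(CH2)2COOH ⇌ CH3(CH2)2COO- + H+; let x = [H+] at equilibrium.
Ka = x²/(C₀ − x); solving the quadratic gives x = 6.64 × 10^-5 M.
% ionization = x/C₀ × 100% = 6.64 × 10^-5/0.00036 × 100% = 18.4%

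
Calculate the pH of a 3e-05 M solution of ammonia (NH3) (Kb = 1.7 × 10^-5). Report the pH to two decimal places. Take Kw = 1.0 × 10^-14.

NH3 + H2O ⇌ NH4+ + OH-
Kb = x²/(3e-05 − x) = 1.7 × 10^-5
x is not negligible relative to C₀; solve x² + 1.7e-05·x − 5.1e-10 = 0.
x = (−Kb + √(Kb² + 4·Kb·C₀))/2 = 1.56 × 10^-5 M
pOH = −log(1.56 × 10^-5) = 4.81; pH = 14.00 − 4.81 = 9.19

pH = 9.19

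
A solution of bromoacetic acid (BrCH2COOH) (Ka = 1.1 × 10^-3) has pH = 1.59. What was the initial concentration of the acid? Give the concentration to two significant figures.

[H+] = 10^(-1.59) = 2.57 × 10^-2 M = x
Ka = x²/(C₀ − x) ⇒ C₀ = x + x²/Ka
C₀ = 2.57 × 10^-2 + (2.57 × 10^-2)²/(1.1 × 10^-3) = 6.26 × 10^-1 M

C₀ = 6.3 × 10^-1 M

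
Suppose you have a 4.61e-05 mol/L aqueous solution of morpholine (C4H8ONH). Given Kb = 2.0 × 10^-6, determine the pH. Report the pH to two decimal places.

pH = 8.94

C4H8ONH + H2O ⇌ C4H8ONH2+ + OH-
Kb = [OH-]²/(4.61e-05 − [OH-]) = 2.0 × 10^-6
Here C₀/Kb ≈ 23.1, so the small-[OH-] approximation fails. Use the quadratic:
[OH-] = [−2e-06 + √(2e-06² + 3.69e-10)]/2 = 8.65 × 10^-6 M
pOH = −log(8.65 × 10^-6) = 5.06; pH = 14.00 − 5.06 = 8.94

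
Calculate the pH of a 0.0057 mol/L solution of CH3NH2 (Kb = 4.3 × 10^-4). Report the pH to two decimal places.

pH = 11.14

CH3NH2 + H2O ⇌ CH3NH3+ + OH-
Kb = [OH-]²/(0.0057 − [OH-]) = 4.3 × 10^-4
Here C₀/Kb ≈ 13.3, so the small-[OH-] approximation fails. Use the quadratic:
[OH-] = (−Kb + √(Kb² + 4·Kb·C₀))/2 = 1.37 × 10^-3 M
pOH = −log(1.37 × 10^-3) = 2.86; pH = 14.00 − 2.86 = 11.14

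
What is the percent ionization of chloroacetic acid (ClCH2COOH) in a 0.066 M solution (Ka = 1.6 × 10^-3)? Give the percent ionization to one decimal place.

14.4%

ClCH2COOH ⇌ ClCH2COO- + H+; let x = [H+] at equilibrium.
Ka = x²/(C₀ − x); solving the quadratic gives x = 9.51 × 10^-3 M.
Fraction ionized = 9.51 × 10^-3 / 0.066 = 0.1441 → 14.4%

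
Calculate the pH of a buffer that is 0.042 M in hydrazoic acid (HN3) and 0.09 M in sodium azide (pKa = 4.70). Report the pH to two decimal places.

Henderson–Hasselbalch: pH = pKa + log([N3-]/[HN3]) = 4.70 + log(0.09/0.042)
pH = 4.70 + (+0.331) = 5.03

pH = 5.03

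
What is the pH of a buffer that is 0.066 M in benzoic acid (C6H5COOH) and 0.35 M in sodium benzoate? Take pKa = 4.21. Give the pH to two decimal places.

pH = pKa + log([A⁻]/[HA]) = 4.21 + log(0.35/0.066)
pH = 4.21 + (+0.725) = 4.93

pH = 4.93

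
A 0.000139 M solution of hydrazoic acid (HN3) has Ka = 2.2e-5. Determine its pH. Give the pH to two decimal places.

pH = 4.34

HN3 ⇌ N3- + H+
From the ICE table, Ka = [H+]²/(0.000139 − [H+]) = 2.2 × 10^-5.
The 5% rule fails; solving [H+]² + Ka·[H+] − Ka·C₀ = 0 exactly:
[H+] = [−2.2e-05 + √(2.2e-05² + 1.22e-08)]/2 = 4.54 × 10^-5 M
pH = −log(4.54 × 10^-5) = 4.34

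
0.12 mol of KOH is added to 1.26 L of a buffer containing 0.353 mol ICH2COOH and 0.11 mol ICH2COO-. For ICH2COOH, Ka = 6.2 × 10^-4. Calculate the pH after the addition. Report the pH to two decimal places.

pH = 3.20

After neutralization: n(ICH2COOH) = 0.233 mol, n(ICH2COO-) = 0.23 mol.
pKa = −log(6.2 × 10^-4) = 3.208
Henderson–Hasselbalch with mole ratio 0.23/0.233: pH = 3.208 + (-0.006)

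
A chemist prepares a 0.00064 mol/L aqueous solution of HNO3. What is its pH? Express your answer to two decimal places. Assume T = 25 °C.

HNO3 is a strong acid and dissociates completely, so [H+] = 0.00064 M.
pH = -log(0.00064) = 3.19

pH = 3.19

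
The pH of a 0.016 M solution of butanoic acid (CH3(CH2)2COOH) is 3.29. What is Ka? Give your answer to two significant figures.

Ka = 1.7 × 10^-5

[H+] = 10^(-3.29) = 5.13 × 10^-4 M
At equilibrium [HA] = 0.016 − 5.13 × 10^-4 = 1.55 × 10^-2 M
Ka = [H+][A-]/[HA] = (5.13 × 10^-4)² / 1.55 × 10^-2 = 1.7 × 10^-5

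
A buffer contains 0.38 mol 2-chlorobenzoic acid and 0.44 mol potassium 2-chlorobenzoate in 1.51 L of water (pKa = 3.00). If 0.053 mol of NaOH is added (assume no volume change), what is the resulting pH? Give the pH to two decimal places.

pH = 3.18

After neutralization: n(ClC6H4COOH) = 0.327 mol, n(ClC6H4COO-) = 0.493 mol.
pH = pKa + log([A⁻]/[HA]) = 3.00 + log(0.493/0.327) = 3.00 +0.178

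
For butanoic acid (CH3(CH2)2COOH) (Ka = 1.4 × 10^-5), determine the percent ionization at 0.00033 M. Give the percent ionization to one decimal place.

CH3(CH2)2COOH ⇌ CH3(CH2)2COO- + H+; let x = [H+] at equilibrium.
Solve x² + 1.4e-05x − 4.62e-09 = 0 → x = 6.13 × 10^-5 M
% ionization = x/C₀ × 100% = 6.13 × 10^-5/0.00033 × 100% = 18.6%

18.6%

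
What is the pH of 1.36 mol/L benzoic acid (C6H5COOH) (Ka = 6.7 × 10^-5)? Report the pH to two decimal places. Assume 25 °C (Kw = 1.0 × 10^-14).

pH = 2.02

C6H5COOH ⇌ C6H5COO- + H+
Ka = x²/(1.36 − x) = 6.7 × 10^-5
Assume x ≪ 1.36: x ≈ √(6.7 × 10^-5 × 1.36) = 9.55 × 10^-3 M
(x/C₀ = 0.7% < 5%, so the approximation holds.)
pH = −log(9.55 × 10^-3) = 2.02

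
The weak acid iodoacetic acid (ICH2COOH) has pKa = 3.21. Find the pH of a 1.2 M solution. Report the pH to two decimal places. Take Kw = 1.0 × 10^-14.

pH = 1.57

ICH2COOH ⇌ ICH2COO- + H+
Ka = 10^(−3.21) = 6.17 × 10^-4
From the ICE table, Ka = x²/(1.2 − x) = 6.17 × 10^-4.
Since Ka ≪ C₀, x ≈ √(Ka·C₀) = 2.72 × 10^-2 M.
pH = −log[H+] = −log(2.72 × 10^-2) = 1.57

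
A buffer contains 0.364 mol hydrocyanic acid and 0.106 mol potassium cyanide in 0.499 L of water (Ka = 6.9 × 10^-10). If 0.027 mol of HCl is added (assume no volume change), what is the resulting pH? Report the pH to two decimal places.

Added H+ converts CN- to HCN: HCN → 0.391 mol, CN- → 0.079 mol.
pKa = −log(6.9 × 10^-10) = 9.161
pH = pKa + log([A⁻]/[HA]) = 9.161 + log(0.079/0.391) = 9.161 -0.695

pH = 8.47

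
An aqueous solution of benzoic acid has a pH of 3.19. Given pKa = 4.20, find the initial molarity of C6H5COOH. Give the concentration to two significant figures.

C₀ = 7.3 × 10^-3 M

[H+] = 10^(-3.19) = 6.46 × 10^-4 M = x
Ka = 10^(−4.20) = 6.31 × 10^-5
Ka = x²/(C₀ − x) ⇒ C₀ = x + x²/Ka
C₀ = 6.46 × 10^-4 + (6.46 × 10^-4)²/(6.31 × 10^-5) = 7.26 × 10^-3 M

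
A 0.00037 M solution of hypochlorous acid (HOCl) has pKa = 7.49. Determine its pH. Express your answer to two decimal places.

HOCl ⇌ OCl- + H+
Ka = 10^(−7.49) = 3.24 × 10^-8
Ka = [H+]²/(0.00037 − [H+]) = 3.24 × 10^-8
Assume [H+] ≪ 0.00037: [H+] ≈ √(3.24 × 10^-8 × 0.00037) = 3.46 × 10^-6 M
([H+]/C₀ = 0.94% < 5%, so the approximation holds.)
pH = −log[H+] = −log(3.46 × 10^-6) = 5.46

pH = 5.46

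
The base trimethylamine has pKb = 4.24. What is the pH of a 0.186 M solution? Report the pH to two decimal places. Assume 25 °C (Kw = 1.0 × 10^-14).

(CH3)3N + H2O ⇌ (CH3)3NH+ + OH-
Kb = 10^(−4.24) = 5.75 × 10^-5
From the ICE table, Kb = [OH-]²/(0.186 − [OH-]) = 5.75 × 10^-5.
Neglecting [OH-] in the denominator: [OH-] = √(5.75 × 10^-5 × 0.186) = 3.27 × 10^-3 M
pOH = 2.49, so pH = 14.00 − pOH = 11.51

pH = 11.51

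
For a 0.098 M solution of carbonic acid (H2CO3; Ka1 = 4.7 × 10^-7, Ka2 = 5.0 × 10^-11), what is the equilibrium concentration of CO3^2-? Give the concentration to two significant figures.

First ionization gives [H+] ≈ [HCO3-] = 2.15 × 10^-4 M.
Second step: Ka2 = [H+][CO3^2-]/[HCO3-] ≈ [CO3^2-] (since [H+] ≈ [HCO3-]).
So [CO3^2-] ≈ Ka2.

5.0 × 10^-11 M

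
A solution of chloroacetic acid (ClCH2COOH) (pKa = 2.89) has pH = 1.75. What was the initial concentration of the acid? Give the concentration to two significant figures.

C₀ = 2.6 × 10^-1 M

[H+] = 10^(-1.75) = 1.78 × 10^-2 M = x
Ka = 10^(−2.89) = 1.29 × 10^-3
Ka = x²/(C₀ − x) ⇒ C₀ = x + x²/Ka
C₀ = 1.78 × 10^-2 + (1.78 × 10^-2)²/(1.29 × 10^-3) = 2.63 × 10^-1 M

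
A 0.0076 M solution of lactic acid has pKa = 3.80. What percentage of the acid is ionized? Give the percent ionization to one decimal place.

13.4%

CH3CH(OH)COOH ⇌ CH3CH(OH)COO- + H+; let x = [H+] at equilibrium.
Ka = 10^(−3.80) = 1.58 × 10^-4
Solve x² + 0.000158x − 1.2e-06 = 0 → x = 1.02 × 10^-3 M
Fraction ionized = 1.02 × 10^-3 / 0.0076 = 0.1342 → 13.4%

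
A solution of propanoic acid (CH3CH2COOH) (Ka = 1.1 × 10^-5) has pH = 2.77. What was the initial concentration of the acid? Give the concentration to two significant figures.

[H+] = 10^(-2.77) = 1.70 × 10^-3 M = x
Ka = x²/(C₀ − x) ⇒ C₀ = x + x²/Ka
C₀ = 1.70 × 10^-3 + (1.70 × 10^-3)²/(1.1 × 10^-5) = 2.64 × 10^-1 M

C₀ = 2.6 × 10^-1 M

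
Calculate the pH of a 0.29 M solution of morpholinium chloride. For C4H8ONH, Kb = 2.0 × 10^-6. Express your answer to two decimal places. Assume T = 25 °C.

pH = 4.42

C4H8ONH2+ is the conjugate acid of the weak base C4H8ONH.
Ka = Kw/Kb = 1.0×10^-14 / 2.0 × 10^-6 = 5.00 × 10^-9
From the ICE table, Ka = x²/(0.29 − x) = 5.00 × 10^-9.
Neglecting x in the denominator: x = √(5.00 × 10^-9 × 0.29) = 3.81 × 10^-5 M
(x/C₀ = 0.013% < 5%, so the approximation holds.)
pH = −log[H+] = −log(3.81 × 10^-5) = 4.42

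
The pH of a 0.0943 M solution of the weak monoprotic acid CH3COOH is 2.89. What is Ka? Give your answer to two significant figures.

Ka = 1.8 × 10^-5

[H+] = 10^(-2.89) = 1.29 × 10^-3 M
At equilibrium [HA] = 0.0943 − 1.29 × 10^-3 = 9.30 × 10^-2 M
Ka = [H+][A-]/[HA] = (1.29 × 10^-3)² / 9.30 × 10^-2 = 1.8 × 10^-5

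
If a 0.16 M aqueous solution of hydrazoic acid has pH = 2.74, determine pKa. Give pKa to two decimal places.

pKa = 4.68

[H+] = 10^(-2.74) = 1.82 × 10^-3 M
At equilibrium [HA] = 0.16 − 1.82 × 10^-3 = 1.58 × 10^-1 M
Ka = [H+][A-]/[HA] = (1.82 × 10^-3)² / 1.58 × 10^-1 = 2.10 × 10^-5
pKa = -log(2.10 × 10^-5) = 4.68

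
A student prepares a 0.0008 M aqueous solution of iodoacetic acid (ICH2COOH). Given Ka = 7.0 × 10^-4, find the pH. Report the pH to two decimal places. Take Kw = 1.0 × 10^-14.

ICH2COOH ⇌ ICH2COO- + H+
Ka = [H+]²/(0.0008 − [H+]) = 7.0 × 10^-4
The 5% rule fails; solving [H+]² + Ka·[H+] − Ka·C₀ = 0 exactly:
[H+] = (−Ka + √(Ka² + 4·Ka·C₀))/2 = 4.76 × 10^-4 M
pH = −log[H+] = −log(4.76 × 10^-4) = 3.32

pH = 3.32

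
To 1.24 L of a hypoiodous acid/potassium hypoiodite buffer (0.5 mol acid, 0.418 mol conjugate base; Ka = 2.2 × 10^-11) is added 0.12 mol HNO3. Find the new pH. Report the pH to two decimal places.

Added H+ converts OI- to HOI: HOI → 0.62 mol, OI- → 0.298 mol.
pKa = −log(2.2 × 10^-11) = 10.658
pH = pKa + log(n_OI-/n_HOI) = 10.658 + log(0.298/0.62) = 10.658 + (-0.318)

pH = 10.34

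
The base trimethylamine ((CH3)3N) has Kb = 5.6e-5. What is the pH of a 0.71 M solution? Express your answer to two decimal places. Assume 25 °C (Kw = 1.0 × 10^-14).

pH = 11.80

(CH3)3N + H2O ⇌ (CH3)3NH+ + OH-
From the ICE table, Kb = [OH-]²/(0.71 − [OH-]) = 5.6 × 10^-5.
Neglecting [OH-] in the denominator: [OH-] = √(5.6 × 10^-5 × 0.71) = 6.31 × 10^-3 M
pOH = −log(6.31 × 10^-3) = 2.20; pH = 14.00 − 2.20 = 11.80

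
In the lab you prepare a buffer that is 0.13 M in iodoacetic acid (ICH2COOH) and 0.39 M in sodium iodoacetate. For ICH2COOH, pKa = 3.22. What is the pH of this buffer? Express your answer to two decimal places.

pH = pKa + log([A⁻]/[HA]) = 3.22 + log(0.39/0.13)
pH = 3.22 + (+0.477) = 3.70

pH = 3.70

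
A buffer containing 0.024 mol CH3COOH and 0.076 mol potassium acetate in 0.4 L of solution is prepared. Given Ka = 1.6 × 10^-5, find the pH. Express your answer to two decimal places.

pH = 5.30

pKa = −log(1.6 × 10^-5) = 4.796
Henderson–Hasselbalch: pH = pKa + log([CH3COO-]/[CH3COOH]) = 4.796 + log(0.076/0.024)
pH = 4.796 + (+0.501) = 5.30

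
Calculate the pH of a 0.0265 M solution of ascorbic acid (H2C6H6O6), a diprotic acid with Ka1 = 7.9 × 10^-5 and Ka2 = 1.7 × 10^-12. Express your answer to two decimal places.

pH = 2.85

Since Ka1 ≫ Ka2, the first ionization dominates [H+].
Ka1 = x²/(0.0265 − x) = 7.9 × 10^-5
Solving the quadratic: x = (−Ka1 + √(Ka1² + 4·Ka1·C₀))/2 = 1.41 × 10^-3 M
pH = −log(1.41 × 10^-3) = 2.85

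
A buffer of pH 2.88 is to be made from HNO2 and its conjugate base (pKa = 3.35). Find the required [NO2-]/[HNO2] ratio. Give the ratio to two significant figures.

ratio = 0.34

pH = pKa + log(r) ⇒ log(r) = 2.88 − 3.35 = -0.47
r = [NO2-]/[HNO2] = 10^(-0.47) = 0.339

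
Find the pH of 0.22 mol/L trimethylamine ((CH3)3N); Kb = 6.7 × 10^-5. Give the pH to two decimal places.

(CH3)3N + H2O ⇌ (CH3)3NH+ + OH-
From the ICE table, Kb = [OH-]²/(0.22 − [OH-]) = 6.7 × 10^-5.
Neglecting [OH-] in the denominator: [OH-] = √(6.7 × 10^-5 × 0.22) = 3.84 × 10^-3 M
Check: 1.7% ionized — well under 5%, approximation valid.
pOH = 2.42, so pH = 14.00 − pOH = 11.58

pH = 11.58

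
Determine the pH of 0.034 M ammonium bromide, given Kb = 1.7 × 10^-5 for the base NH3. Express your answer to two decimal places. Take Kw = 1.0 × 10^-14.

NH4+ is the conjugate acid of the weak base NH3.
Ka = Kw/Kb = 1.0×10^-14 / 1.7 × 10^-5 = 5.88 × 10^-10
Ka = x²/(0.034 − x) = 5.88 × 10^-10
Assume x ≪ 0.034: x ≈ √(5.88 × 10^-10 × 0.034) = 4.47 × 10^-6 M
pH = −log[H+] = −log(4.47 × 10^-6) = 5.35

pH = 5.35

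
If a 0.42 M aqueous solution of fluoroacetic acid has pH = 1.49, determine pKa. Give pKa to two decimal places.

[H+] = 10^(-1.49) = 3.24 × 10^-2 M
At equilibrium [HA] = 0.42 − 3.24 × 10^-2 = 3.88 × 10^-1 M
Ka = [H+][A-]/[HA] = (3.24 × 10^-2)² / 3.88 × 10^-1 = 2.71 × 10^-3
pKa = -log(2.71 × 10^-3) = 2.57

pKa = 2.57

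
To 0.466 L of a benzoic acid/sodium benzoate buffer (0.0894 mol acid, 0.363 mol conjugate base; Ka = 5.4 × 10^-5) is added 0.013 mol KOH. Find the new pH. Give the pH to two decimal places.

After neutralization: n(C6H5COOH) = 0.0764 mol, n(C6H5COO-) = 0.376 mol.
pKa = −log(5.4 × 10^-5) = 4.268
pH = pKa + log(n_C6H5COO-/n_C6H5COOH) = 4.268 + log(0.376/0.0764) = 4.268 + (+0.692)

pH = 4.96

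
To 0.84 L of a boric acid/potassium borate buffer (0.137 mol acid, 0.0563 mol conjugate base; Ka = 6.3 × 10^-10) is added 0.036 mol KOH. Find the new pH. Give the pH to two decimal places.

OH- converts B(OH)3 to B(OH)4-: B(OH)3 → 0.101 mol, B(OH)4- → 0.0923 mol.
pKa = −log(6.3 × 10^-10) = 9.201
pH = pKa + log(n_B(OH)4-/n_B(OH)3) = 9.201 + log(0.0923/0.101) = 9.201 + (-0.039)

pH = 9.16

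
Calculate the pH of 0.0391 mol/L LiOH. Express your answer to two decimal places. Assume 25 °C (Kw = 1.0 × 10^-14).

LiOH is a strong base; [OH-] = 0.0391 M.
pOH = -log(0.0391) = 1.41
pH = 14.00 - 1.41 = 12.59

pH = 12.59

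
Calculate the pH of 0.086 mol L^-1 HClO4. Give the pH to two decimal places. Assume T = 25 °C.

pH = 1.07

HClO4 is a strong acid and dissociates completely, so [H+] = 0.086 M.
pH = -log(0.086) = 1.07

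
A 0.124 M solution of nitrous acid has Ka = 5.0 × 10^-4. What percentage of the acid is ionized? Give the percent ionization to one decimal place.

6.2%

HNO2 ⇌ NO2- + H+; let x = [H+] at equilibrium.
Ka = x²/(C₀ − x); solving the quadratic gives x = 7.63 × 10^-3 M.
% ionization = x/C₀ × 100% = 7.63 × 10^-3/0.124 × 100% = 6.2%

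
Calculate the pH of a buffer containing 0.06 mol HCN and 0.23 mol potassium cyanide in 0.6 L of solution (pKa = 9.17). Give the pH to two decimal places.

Henderson–Hasselbalch: pH = pKa + log([CN-]/[HCN]) = 9.17 + log(0.23/0.06)
pH = 9.17 + (+0.584) = 9.75

pH = 9.75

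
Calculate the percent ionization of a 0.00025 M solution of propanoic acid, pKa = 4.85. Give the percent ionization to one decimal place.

21.1%

CH3CH2COOH ⇌ CH3CH2COO- + H+; let x = [H+] at equilibrium.
Ka = 10^(−4.85) = 1.41 × 10^-5
Solve x² + 1.41e-05x − 3.53e-09 = 0 → x = 5.27 × 10^-5 M
% ionization = x/C₀ × 100% = 5.27 × 10^-5/0.00025 × 100% = 21.1%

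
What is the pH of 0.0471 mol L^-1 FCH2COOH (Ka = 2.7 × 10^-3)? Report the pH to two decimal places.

FCH2COOH ⇌ FCH2COO- + H+
Ka = [H+]²/(0.0471 − [H+]) = 2.7 × 10^-3
The 5% rule fails; solving [H+]² + Ka·[H+] − Ka·C₀ = 0 exactly:
[H+] = (−Ka + √(Ka² + 4·Ka·C₀))/2 = 1.00 × 10^-2 M
pH = −log[H+] = −log(1.00 × 10^-2) = 2.00

pH = 2.00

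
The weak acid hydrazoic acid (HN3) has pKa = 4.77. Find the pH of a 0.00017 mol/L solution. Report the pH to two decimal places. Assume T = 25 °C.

pH = 4.34

HN3 ⇌ N3- + H+
Ka = 10^(−4.77) = 1.70 × 10^-5
Let x = [H+] at equilibrium. Ka = x²/(0.00017 − x).
Here C₀/Ka ≈ 10, so the small-x approximation fails. Use the quadratic:
x = (−Ka + √(Ka² + 4·Ka·C₀))/2 = 4.59 × 10^-5 M
pH = −log(4.59 × 10^-5) = 4.34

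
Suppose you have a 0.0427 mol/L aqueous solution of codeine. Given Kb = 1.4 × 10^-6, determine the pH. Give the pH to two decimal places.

C18H21NO3 + H2O ⇌ C18H22NO3+ + OH-
Kb = x²/(0.0427 − x) = 1.4 × 10^-6
Assume x ≪ 0.0427: x ≈ √(1.4 × 10^-6 × 0.0427) = 2.44 × 10^-4 M
pOH = 3.61, so pH = 14.00 − pOH = 10.39

pH = 10.39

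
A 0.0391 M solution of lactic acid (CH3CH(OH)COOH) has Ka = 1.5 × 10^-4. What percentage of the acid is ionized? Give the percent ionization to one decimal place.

6.0%

CH3CH(OH)COOH ⇌ CH3CH(OH)COO- + H+; let x = [H+] at equilibrium.
Ka = x²/(C₀ − x); solving the quadratic gives x = 2.35 × 10^-3 M.
Fraction ionized = 2.35 × 10^-3 / 0.0391 = 0.0601 → 6.0%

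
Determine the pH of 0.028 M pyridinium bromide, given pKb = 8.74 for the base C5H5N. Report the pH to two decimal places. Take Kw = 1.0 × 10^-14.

C5H5NH+ is the conjugate acid of the weak base C5H5N.
Kb = 10^(−8.74) = 1.82 × 10^-9
Ka = Kw/Kb = 1.0×10^-14 / 1.82 × 10^-9 = 5.49 × 10^-6
From the ICE table, Ka = x²/(0.028 − x) = 5.49 × 10^-6.
Neglecting x in the denominator: x = √(5.49 × 10^-6 × 0.028) = 3.92 × 10^-4 M
(x/C₀ = 1.4% < 5%, so the approximation holds.)
pH = −log[H+] = −log(3.92 × 10^-4) = 3.41

pH = 3.41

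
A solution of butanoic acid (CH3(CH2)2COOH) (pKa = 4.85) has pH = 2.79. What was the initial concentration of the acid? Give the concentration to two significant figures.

[H+] = 10^(-2.79) = 1.62 × 10^-3 M = x
Ka = 10^(−4.85) = 1.41 × 10^-5
Ka = x²/(C₀ − x) ⇒ C₀ = x + x²/Ka
C₀ = 1.62 × 10^-3 + (1.62 × 10^-3)²/(1.41 × 10^-5) = 1.88 × 10^-1 M

C₀ = 1.9 × 10^-1 M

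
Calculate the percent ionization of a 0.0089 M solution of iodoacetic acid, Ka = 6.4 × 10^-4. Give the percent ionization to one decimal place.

ICH2COOH ⇌ ICH2COO- + H+; let x = [H+] at equilibrium.
Ka = x²/(C₀ − x); solving the quadratic gives x = 2.09 × 10^-3 M.
Fraction ionized = 2.09 × 10^-3 / 0.0089 = 0.2348 → 23.5%

23.5%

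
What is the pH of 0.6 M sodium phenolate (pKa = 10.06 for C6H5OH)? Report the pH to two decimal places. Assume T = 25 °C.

pH = 11.92

C6H5O- is the conjugate base of the weak acid C6H5OH.
Ka = 10^(−10.06) = 8.71 × 10^-11
Kb = Kw/Ka = 1.0×10^-14 / 8.71 × 10^-11 = 1.15 × 10^-4
Kb = [OH-]²/(0.6 − [OH-]) = 1.15 × 10^-4
Since Kb ≪ C₀, [OH-] ≈ √(Kb·C₀) = 8.31 × 10^-3 M.
Check: 1.4% ionized — well under 5%, approximation valid.
pOH = −log(8.31 × 10^-3) = 2.08; pH = 14.00 − 2.08 = 11.92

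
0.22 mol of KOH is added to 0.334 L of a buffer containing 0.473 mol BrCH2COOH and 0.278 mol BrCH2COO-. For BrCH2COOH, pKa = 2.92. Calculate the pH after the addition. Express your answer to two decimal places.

OH- converts BrCH2COOH to BrCH2COO-: BrCH2COOH → 0.253 mol, BrCH2COO- → 0.498 mol.
pH = pKa + log([A⁻]/[HA]) = 2.92 + log(0.498/0.253) = 2.92 +0.294

pH = 3.21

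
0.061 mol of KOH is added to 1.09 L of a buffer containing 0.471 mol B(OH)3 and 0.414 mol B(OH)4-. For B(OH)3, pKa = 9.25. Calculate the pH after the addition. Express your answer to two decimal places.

pH = 9.31

After neutralization: n(B(OH)3) = 0.41 mol, n(B(OH)4-) = 0.475 mol.
pH = pKa + log(n_B(OH)4-/n_B(OH)3) = 9.25 + log(0.475/0.41) = 9.25 + (+0.064)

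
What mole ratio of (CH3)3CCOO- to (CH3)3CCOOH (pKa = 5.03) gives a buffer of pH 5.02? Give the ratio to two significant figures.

ratio = 0.98

pH = pKa + log(r) ⇒ log(r) = 5.02 − 5.03 = -0.01
r = [(CH3)3CCOO-]/[(CH3)3CCOOH] = 10^(-0.01) = 0.977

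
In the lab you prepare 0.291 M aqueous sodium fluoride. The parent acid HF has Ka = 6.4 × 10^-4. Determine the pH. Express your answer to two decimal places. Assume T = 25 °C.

pH = 8.33

F- is the conjugate base of the weak acid HF.
Kb = Kw/Ka = 1.0×10^-14 / 6.4 × 10^-4 = 1.56 × 10^-11
From the ICE table, Kb = x²/(0.291 − x) = 1.56 × 10^-11.
Neglecting x in the denominator: x = √(1.56 × 10^-11 × 0.291) = 2.13 × 10^-6 M
Check: 0.00073% ionized — well under 5%, approximation valid.
pOH = 5.67, so pH = 14.00 − pOH = 8.33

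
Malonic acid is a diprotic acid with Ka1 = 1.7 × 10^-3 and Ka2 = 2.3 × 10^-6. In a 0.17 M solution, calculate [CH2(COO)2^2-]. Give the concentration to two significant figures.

2.3 × 10^-6 M

First ionization gives [H+] ≈ [CH2(COOH)COO-] = 1.62 × 10^-2 M.
Second step: Ka2 = [H+][CH2(COO)2^2-]/[CH2(COOH)COO-] ≈ [CH2(COO)2^2-] (since [H+] ≈ [CH2(COOH)COO-]).
So [CH2(COO)2^2-] ≈ Ka2.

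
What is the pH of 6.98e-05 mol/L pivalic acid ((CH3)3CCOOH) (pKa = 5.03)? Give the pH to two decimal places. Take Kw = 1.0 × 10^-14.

pH = 4.67

(CH3)3CCOOH ⇌ (CH3)3CCOO- + H+
Ka = 10^(−5.03) = 9.33 × 10^-6
Ka = [H+]²/(6.98e-05 − [H+]) = 9.33 × 10^-6
[H+] is not negligible relative to C₀; solve [H+]² + 9.33e-06·[H+] − 6.51e-10 = 0.
[H+] = (−Ka + √(Ka² + 4·Ka·C₀))/2 = 2.13 × 10^-5 M
pH = −log(2.13 × 10^-5) = 4.67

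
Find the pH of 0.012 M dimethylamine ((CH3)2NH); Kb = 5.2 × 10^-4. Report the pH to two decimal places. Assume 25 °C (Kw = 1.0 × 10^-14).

pH = 11.35

(CH3)2NH + H2O ⇌ (CH3)2NH2+ + OH-
Kb = x²/(0.012 − x) = 5.2 × 10^-4
Here C₀/Kb ≈ 23.1, so the small-x approximation fails. Use the quadratic:
x = (−Kb + √(Kb² + 4·Kb·C₀))/2 = 2.25 × 10^-3 M
pOH = −log(2.25 × 10^-3) = 2.65; pH = 14.00 − 2.65 = 11.35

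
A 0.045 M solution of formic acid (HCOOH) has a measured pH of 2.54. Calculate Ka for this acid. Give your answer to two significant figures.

Ka = 2.0 × 10^-4

[H+] = 10^(-2.54) = 2.88 × 10^-3 M
At equilibrium [HA] = 0.045 − 2.88 × 10^-3 = 4.21 × 10^-2 M
Ka = [H+][A-]/[HA] = (2.88 × 10^-3)² / 4.21 × 10^-2 = 2.0 × 10^-4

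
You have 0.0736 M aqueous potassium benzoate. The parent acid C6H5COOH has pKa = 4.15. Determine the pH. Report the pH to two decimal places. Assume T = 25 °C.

pH = 8.51

C6H5COO- is the conjugate base of the weak acid C6H5COOH.
Ka = 10^(−4.15) = 7.08 × 10^-5
Kb = Kw/Ka = 1.0×10^-14 / 7.08 × 10^-5 = 1.41 × 10^-10
Kb = [OH-]²/(0.0736 − [OH-]) = 1.41 × 10^-10
Assume [OH-] ≪ 0.0736: [OH-] ≈ √(1.41 × 10^-10 × 0.0736) = 3.22 × 10^-6 M
pOH = 5.49, so pH = 14.00 − pOH = 8.51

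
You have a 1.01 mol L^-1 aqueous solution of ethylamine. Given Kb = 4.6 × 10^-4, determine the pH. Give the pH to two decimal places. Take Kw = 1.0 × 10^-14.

pH = 12.33

C2H5NH2 + H2O ⇌ C2H5NH3+ + OH-
Let x = [OH-] at equilibrium. Kb = x²/(1.01 − x).
Assume x ≪ 1.01: x ≈ √(4.6 × 10^-4 × 1.01) = 2.16 × 10^-2 M
pOH = −log(2.16 × 10^-2) = 1.67; pH = 14.00 − 1.67 = 12.33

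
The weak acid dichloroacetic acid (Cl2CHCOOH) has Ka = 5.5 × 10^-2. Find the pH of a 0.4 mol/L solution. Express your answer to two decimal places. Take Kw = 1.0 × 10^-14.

pH = 0.91

Cl2CHCOOH ⇌ Cl2CHCOO- + H+
From the ICE table, Ka = [H+]²/(0.4 − [H+]) = 5.5 × 10^-2.
Here C₀/Ka ≈ 7.27, so the small-[H+] approximation fails. Use the quadratic:
[H+] = [−0.055 + √(0.055² + 0.088)]/2 = 1.23 × 10^-1 M
pH = −log(1.23 × 10^-1) = 0.91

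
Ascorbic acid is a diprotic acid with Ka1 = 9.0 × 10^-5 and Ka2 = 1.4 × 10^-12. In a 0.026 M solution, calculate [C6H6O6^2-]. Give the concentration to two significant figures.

First ionization gives [H+] ≈ [HC6H6O6-] = 1.49 × 10^-3 M.
Second step: Ka2 = [H+][C6H6O6^2-]/[HC6H6O6-] ≈ [C6H6O6^2-] (since [H+] ≈ [HC6H6O6-]).
So [C6H6O6^2-] ≈ Ka2.

1.4 × 10^-12 M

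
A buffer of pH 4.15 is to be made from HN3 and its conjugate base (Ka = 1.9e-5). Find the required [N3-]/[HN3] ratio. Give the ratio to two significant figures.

ratio = 0.27

pKa = -log(1.9 × 10^-5) = 4.721
pH = pKa + log(r) ⇒ log(r) = 4.15 − 4.721 = -0.571
r = [N3-]/[HN3] = 10^(-0.571) = 0.269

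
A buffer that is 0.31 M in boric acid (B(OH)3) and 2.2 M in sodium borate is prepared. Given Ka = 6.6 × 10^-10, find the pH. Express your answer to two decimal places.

pH = 10.03

pKa = −log(6.6 × 10^-10) = 9.180
Henderson–Hasselbalch: pH = pKa + log([B(OH)4-]/[B(OH)3]) = 9.180 + log(2.2/0.31)
pH = 9.180 + (+0.851) = 10.03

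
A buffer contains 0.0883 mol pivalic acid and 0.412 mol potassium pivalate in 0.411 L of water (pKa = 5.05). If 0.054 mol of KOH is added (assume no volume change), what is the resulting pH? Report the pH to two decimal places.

pH = 6.18

After neutralization: n((CH3)3CCOOH) = 0.0343 mol, n((CH3)3CCOO-) = 0.466 mol.
Henderson–Hasselbalch with mole ratio 0.466/0.0343: pH = 5.05 + (+1.133)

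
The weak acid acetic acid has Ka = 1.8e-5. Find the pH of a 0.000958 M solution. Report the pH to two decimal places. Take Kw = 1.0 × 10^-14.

pH = 3.91

CH3COOH ⇌ CH3COO- + H+
Ka = x²/(0.000958 − x) = 1.8 × 10^-5
Here C₀/Ka ≈ 53.2, so the small-x approximation fails. Use the quadratic:
x = [−1.8e-05 + √(1.8e-05² + 6.9e-08)]/2 = 1.23 × 10^-4 M
pH = −log[H+] = −log(1.23 × 10^-4) = 3.91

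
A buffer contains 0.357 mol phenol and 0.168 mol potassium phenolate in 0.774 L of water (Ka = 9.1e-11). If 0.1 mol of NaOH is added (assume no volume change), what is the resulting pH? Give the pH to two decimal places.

After neutralization: n(C6H5OH) = 0.257 mol, n(C6H5O-) = 0.268 mol.
pKa = −log(9.1 × 10^-11) = 10.041
Henderson–Hasselbalch with mole ratio 0.268/0.257: pH = 10.041 + (+0.018)

pH = 10.06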